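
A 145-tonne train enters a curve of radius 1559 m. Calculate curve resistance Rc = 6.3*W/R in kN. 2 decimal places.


Rc = 6.3 * W / R
Rc = 6.3 * 145 / 1559
Rc = 913.5 / 1559
Rc = 0.59 kN

0.59


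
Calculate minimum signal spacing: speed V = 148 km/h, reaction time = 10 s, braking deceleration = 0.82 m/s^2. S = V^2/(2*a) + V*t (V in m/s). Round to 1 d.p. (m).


V = 148 / 3.6 = 41.1111 m/s
Braking distance = 41.1111^2 / (2*0.82) = 1030.5631 m
Sighting distance = 41.1111 * 10 = 411.1111 m
S = 1030.5631 + 411.1111 = 1441.7 m

1441.7


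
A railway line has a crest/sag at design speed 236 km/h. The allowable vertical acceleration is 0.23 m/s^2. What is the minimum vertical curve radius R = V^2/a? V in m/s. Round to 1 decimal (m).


Convert speed: V = 236 / 3.6 = 65.5556 m/s
V^2 = 4297.5309 m^2/s^2
R_v = 4297.5309 / 0.23
R_v = 18684.9 m

18684.9


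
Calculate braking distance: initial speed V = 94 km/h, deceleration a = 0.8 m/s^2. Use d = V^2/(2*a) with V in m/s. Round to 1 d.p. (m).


Convert speed: V = 94 / 3.6 = 26.1111 m/s
V^2 = 681.7901
d = 681.7901 / (2 * 0.8)
d = 681.7901 / 1.6
d = 426.1 m

426.1


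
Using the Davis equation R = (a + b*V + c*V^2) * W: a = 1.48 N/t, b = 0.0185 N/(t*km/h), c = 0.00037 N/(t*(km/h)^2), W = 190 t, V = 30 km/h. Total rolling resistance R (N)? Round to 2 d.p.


b*V = 0.0185 * 30 = 0.555
c*V^2 = 0.00037 * 900 = 0.333
R_per_t = 1.48 + 0.555 + 0.333 = 2.368 N/t
R_total = 2.368 * 190 = 449.92 N

449.92


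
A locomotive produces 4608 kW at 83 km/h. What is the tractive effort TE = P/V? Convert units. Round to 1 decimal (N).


Convert: P = 4608 kW = 4608000 W
V = 83 / 3.6 = 23.0556 m/s
TE = 4608000 / 23.0556
TE = 199865.1 N

199865.1


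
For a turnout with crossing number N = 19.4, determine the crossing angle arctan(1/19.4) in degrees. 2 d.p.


1/N = 1/19.4 = 0.051546
angle = arctan(0.051546) = 0.051501 rad
angle = 0.051501 * 180/pi = 2.95 degrees

2.95


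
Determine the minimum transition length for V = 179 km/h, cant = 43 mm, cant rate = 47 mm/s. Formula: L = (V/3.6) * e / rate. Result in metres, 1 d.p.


Convert speed: V = 179 / 3.6 = 49.7222 m/s
L = 49.7222 * 43 / 47
L = 2138.0556 / 47
L = 45.5 m

45.5


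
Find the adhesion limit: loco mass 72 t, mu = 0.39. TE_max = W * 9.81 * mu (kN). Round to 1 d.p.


TE_max = W * g * mu
TE_max = 72 * 9.81 * 0.39
TE_max = 706.32 * 0.39
TE_max = 275.5 kN

275.5


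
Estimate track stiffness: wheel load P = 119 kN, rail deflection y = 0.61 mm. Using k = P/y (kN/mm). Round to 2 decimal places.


Track stiffness k = P / y
k = 119 / 0.61
k = 195.08 kN/mm

195.08


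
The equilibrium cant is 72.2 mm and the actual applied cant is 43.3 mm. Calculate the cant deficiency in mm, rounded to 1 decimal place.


Cant deficiency = equilibrium cant - actual cant
CD = 72.2 - 43.3
CD = 28.9 mm

28.9


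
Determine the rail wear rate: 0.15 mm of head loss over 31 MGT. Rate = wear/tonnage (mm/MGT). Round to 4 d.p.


Wear rate = total wear / cumulative tonnage
Rate = 0.15 / 31
Rate = 0.0048 mm/MGT

0.0048


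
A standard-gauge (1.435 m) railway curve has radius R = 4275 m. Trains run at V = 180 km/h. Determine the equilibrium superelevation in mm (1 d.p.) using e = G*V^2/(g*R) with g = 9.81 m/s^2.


Convert speed: V = 180 / 3.6 = 50.0 m/s
Apply formula: e = 1.435 * 50.0^2 / (9.81 * 4275)
e = 1.435 * 2500.0 / 41937.75
e = 0.085543 m = 85.5 mm

85.5


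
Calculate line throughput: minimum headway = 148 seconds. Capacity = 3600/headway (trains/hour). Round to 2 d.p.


Capacity = 3600 / headway
Capacity = 3600 / 148
Capacity = 24.32 trains/hour

24.32


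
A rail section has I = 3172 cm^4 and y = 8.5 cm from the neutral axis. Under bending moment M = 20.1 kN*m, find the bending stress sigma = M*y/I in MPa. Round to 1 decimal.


Convert units:
M = 20.1 kN*m = 20100000 N*mm
y = 8.5 cm = 85 mm
I = 3172 cm^4 = 31720000 mm^4
sigma = 20100000 * 85 / 31720000
sigma = 53.9 MPa

53.9


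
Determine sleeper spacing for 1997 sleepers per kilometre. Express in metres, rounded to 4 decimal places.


Spacing = 1000 m / number of sleepers
Spacing = 1000 / 1997
Spacing = 0.5008 m

0.5008


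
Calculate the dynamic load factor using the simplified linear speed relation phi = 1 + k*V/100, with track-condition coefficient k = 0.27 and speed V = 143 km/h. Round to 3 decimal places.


phi = 1 + k * V / 100
phi = 1 + 0.27 * 143 / 100
phi = 1 + 0.3861
phi = 1.386

1.386


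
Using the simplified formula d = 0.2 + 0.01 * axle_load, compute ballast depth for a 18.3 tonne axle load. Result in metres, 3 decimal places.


d = 0.2 + 0.01 * 18.3
d = 0.2 + 0.183
d = 0.383 m

0.383


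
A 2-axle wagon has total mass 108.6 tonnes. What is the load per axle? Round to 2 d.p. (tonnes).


Load per axle = total weight / number of axles
Load = 108.6 / 2
Load = 54.30 tonnes

54.30


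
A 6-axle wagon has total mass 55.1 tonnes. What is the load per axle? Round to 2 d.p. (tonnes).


Load per axle = total weight / number of axles
Load = 55.1 / 6
Load = 9.18 tonnes

9.18


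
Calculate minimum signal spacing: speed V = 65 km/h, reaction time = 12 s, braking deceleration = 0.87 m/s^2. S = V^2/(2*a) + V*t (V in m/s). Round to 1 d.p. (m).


V = 65 / 3.6 = 18.0556 m/s
Braking distance = 18.0556^2 / (2*0.87) = 187.3581 m
Sighting distance = 18.0556 * 12 = 216.6667 m
S = 187.3581 + 216.6667 = 404.0 m

404.0


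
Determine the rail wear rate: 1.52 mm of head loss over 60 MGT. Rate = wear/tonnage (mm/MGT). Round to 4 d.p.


Wear rate = total wear / cumulative tonnage
Rate = 1.52 / 60
Rate = 0.0253 mm/MGT

0.0253


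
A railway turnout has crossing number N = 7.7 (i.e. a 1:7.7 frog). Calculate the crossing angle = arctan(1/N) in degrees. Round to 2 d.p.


1/N = 1/7.7 = 0.12987
angle = arctan(0.12987) = 0.129147 rad
angle = 0.129147 * 180/pi = 7.40 degrees

7.40


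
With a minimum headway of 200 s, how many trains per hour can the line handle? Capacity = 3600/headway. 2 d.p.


Capacity = 3600 / headway
Capacity = 3600 / 200
Capacity = 18.00 trains/hour

18.00


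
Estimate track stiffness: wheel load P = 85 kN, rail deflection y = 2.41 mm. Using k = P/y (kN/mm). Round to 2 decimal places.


Track stiffness k = P / y
k = 85 / 2.41
k = 35.27 kN/mm

35.27


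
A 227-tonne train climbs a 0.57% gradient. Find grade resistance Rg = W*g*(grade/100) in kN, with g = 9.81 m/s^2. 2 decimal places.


Rg = W * 9.81 * grade / 100
Rg = 227 * 9.81 * 0.57 / 100
Rg = 2226.87 * 0.0057
Rg = 12.69 kN

12.69


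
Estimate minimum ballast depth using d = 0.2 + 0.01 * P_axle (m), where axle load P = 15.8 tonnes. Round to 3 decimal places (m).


d = 0.2 + 0.01 * 15.8
d = 0.2 + 0.158
d = 0.358 m

0.358


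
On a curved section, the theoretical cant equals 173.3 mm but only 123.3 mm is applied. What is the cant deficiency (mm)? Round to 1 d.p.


Cant deficiency = equilibrium cant - actual cant
CD = 173.3 - 123.3
CD = 50.0 mm

50.0


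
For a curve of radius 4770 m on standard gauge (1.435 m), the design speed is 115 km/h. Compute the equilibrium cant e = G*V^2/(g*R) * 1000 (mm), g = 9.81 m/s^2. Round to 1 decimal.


Convert speed: V = 115 / 3.6 = 31.9444 m/s
Apply formula: e = 1.435 * 31.9444^2 / (9.81 * 4770)
e = 1.435 * 1020.4475 / 46793.7
e = 0.031294 m = 31.3 mm

31.3


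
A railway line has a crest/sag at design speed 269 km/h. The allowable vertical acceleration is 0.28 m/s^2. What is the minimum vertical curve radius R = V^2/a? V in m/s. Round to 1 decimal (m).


Convert speed: V = 269 / 3.6 = 74.7222 m/s
V^2 = 5583.4105 m^2/s^2
R_v = 5583.4105 / 0.28
R_v = 19940.8 m

19940.8


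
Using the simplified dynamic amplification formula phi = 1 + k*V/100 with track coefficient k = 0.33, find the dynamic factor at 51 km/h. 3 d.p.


phi = 1 + k * V / 100
phi = 1 + 0.33 * 51 / 100
phi = 1 + 0.1683
phi = 1.168

1.168


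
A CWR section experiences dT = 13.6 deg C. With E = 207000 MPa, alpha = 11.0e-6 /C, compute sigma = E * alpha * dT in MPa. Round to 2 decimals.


sigma = E * alpha * dT
sigma = 207000 * 11.0e-6 * 13.6
sigma = 2.277 * 13.6
sigma = 30.97 MPa

30.97


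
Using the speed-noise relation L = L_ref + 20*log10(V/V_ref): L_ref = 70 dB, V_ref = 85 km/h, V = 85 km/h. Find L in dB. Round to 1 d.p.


V/V_ref = 85 / 85 = 1.0
log10(1.0) = 0.0
20 * 0.0 = 0.0
L = 70 + 0.0 = 70.0 dB

70.0


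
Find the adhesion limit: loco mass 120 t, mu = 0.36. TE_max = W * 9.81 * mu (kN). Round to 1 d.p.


TE_max = W * g * mu
TE_max = 120 * 9.81 * 0.36
TE_max = 1177.2 * 0.36
TE_max = 423.8 kN

423.8


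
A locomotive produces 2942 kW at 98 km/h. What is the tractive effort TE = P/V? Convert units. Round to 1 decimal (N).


Convert: P = 2942 kW = 2942000 W
V = 98 / 3.6 = 27.2222 m/s
TE = 2942000 / 27.2222
TE = 108073.5 N

108073.5


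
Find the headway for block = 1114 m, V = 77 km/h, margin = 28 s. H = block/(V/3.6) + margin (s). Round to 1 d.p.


V = 77 / 3.6 = 21.3889 m/s
Block traversal time = 1114 / 21.3889 = 52.0831 s
Headway = 52.0831 + 28
Headway = 80.1 s

80.1


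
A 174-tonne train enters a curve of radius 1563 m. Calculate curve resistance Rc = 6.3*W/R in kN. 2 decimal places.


Rc = 6.3 * W / R
Rc = 6.3 * 174 / 1563
Rc = 1096.2 / 1563
Rc = 0.70 kN

0.70


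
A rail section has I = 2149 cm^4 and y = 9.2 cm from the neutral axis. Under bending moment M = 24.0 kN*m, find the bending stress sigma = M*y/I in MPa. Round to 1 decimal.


Convert units:
M = 24.0 kN*m = 24000000 N*mm
y = 9.2 cm = 92 mm
I = 2149 cm^4 = 21490000 mm^4
sigma = 24000000 * 92 / 21490000
sigma = 102.7 MPa

102.7


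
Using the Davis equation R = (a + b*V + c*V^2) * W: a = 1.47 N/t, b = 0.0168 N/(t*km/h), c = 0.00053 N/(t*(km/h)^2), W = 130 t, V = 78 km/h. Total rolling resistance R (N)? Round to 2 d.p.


b*V = 0.0168 * 78 = 1.3104
c*V^2 = 0.00053 * 6084 = 3.22452
R_per_t = 1.47 + 1.3104 + 3.22452 = 6.00492 N/t
R_total = 6.00492 * 130 = 780.64 N

780.64


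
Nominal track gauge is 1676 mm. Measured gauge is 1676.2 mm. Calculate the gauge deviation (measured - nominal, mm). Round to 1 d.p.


Deviation = measured - nominal
Deviation = 1676.2 - 1676
Deviation = 0.2 mm

0.2


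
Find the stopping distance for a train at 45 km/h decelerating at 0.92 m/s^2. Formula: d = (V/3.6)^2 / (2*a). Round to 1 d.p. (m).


Convert speed: V = 45 / 3.6 = 12.5 m/s
V^2 = 156.25
d = 156.25 / (2 * 0.92)
d = 156.25 / 1.84
d = 84.9 m

84.9


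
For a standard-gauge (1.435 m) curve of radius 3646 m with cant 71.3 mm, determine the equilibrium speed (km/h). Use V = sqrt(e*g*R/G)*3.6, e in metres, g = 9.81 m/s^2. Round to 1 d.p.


Convert cant: e = 71.3 mm = 0.0713 m
V_ms = sqrt(0.0713 * 9.81 * 3646 / 1.435)
V_ms = sqrt(1777.146786) = 42.1562 m/s
V = 42.1562 * 3.6 = 151.8 km/h

151.8


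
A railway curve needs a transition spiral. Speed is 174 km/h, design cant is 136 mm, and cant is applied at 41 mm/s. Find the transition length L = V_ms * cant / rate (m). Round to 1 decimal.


Convert speed: V = 174 / 3.6 = 48.3333 m/s
L = 48.3333 * 136 / 41
L = 6573.3333 / 41
L = 160.3 m

160.3


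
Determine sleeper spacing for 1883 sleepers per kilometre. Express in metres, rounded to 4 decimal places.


Spacing = 1000 m / number of sleepers
Spacing = 1000 / 1883
Spacing = 0.5311 m

0.5311


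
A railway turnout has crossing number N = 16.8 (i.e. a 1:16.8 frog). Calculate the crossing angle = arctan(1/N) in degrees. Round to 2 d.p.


1/N = 1/16.8 = 0.059524
angle = arctan(0.059524) = 0.059454 rad
angle = 0.059454 * 180/pi = 3.41 degrees

3.41


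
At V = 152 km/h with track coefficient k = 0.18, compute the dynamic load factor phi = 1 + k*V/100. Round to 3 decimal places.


phi = 1 + k * V / 100
phi = 1 + 0.18 * 152 / 100
phi = 1 + 0.2736
phi = 1.274

1.274


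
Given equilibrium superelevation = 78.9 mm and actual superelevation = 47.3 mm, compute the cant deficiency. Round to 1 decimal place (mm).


Cant deficiency = equilibrium cant - actual cant
CD = 78.9 - 47.3
CD = 31.6 mm

31.6


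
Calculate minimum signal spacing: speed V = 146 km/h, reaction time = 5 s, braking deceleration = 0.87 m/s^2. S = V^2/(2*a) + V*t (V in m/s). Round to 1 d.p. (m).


V = 146 / 3.6 = 40.5556 m/s
Braking distance = 40.5556^2 / (2*0.87) = 945.2604 m
Sighting distance = 40.5556 * 5 = 202.7778 m
S = 945.2604 + 202.7778 = 1148.0 m

1148.0


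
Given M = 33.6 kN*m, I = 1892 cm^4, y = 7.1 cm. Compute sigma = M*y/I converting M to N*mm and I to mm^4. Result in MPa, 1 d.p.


Convert units:
M = 33.6 kN*m = 33600000 N*mm
y = 7.1 cm = 71 mm
I = 1892 cm^4 = 18920000 mm^4
sigma = 33600000 * 71 / 18920000
sigma = 126.1 MPa

126.1


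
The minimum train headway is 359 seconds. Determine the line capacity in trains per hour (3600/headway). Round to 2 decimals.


Capacity = 3600 / headway
Capacity = 3600 / 359
Capacity = 10.03 trains/hour

10.03


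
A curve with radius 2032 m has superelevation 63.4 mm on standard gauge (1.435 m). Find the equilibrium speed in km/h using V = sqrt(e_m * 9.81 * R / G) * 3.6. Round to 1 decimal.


Convert cant: e = 63.4 mm = 0.0634 m
V_ms = sqrt(0.0634 * 9.81 * 2032 / 1.435)
V_ms = sqrt(880.704201) = 29.6767 m/s
V = 29.6767 * 3.6 = 106.8 km/h

106.8


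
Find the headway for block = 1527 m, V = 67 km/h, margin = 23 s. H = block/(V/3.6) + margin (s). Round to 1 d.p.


V = 67 / 3.6 = 18.6111 m/s
Block traversal time = 1527 / 18.6111 = 82.0478 s
Headway = 82.0478 + 23
Headway = 105.0 s

105.0


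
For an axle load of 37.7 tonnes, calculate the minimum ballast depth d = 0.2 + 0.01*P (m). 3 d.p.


d = 0.2 + 0.01 * 37.7
d = 0.2 + 0.377
d = 0.577 m

0.577


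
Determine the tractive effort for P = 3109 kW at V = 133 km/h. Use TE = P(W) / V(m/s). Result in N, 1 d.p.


Convert: P = 3109 kW = 3109000 W
V = 133 / 3.6 = 36.9444 m/s
TE = 3109000 / 36.9444
TE = 84153.4 N

84153.4


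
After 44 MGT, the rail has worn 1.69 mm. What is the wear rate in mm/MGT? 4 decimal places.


Wear rate = total wear / cumulative tonnage
Rate = 1.69 / 44
Rate = 0.0384 mm/MGT

0.0384


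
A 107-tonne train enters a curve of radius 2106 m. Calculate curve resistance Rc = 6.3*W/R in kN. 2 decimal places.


Rc = 6.3 * W / R
Rc = 6.3 * 107 / 2106
Rc = 674.1 / 2106
Rc = 0.32 kN

0.32


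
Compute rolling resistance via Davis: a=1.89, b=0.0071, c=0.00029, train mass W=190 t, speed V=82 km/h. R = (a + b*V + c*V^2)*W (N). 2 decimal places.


b*V = 0.0071 * 82 = 0.5822
c*V^2 = 0.00029 * 6724 = 1.94996
R_per_t = 1.89 + 0.5822 + 1.94996 = 4.42216 N/t
R_total = 4.42216 * 190 = 840.21 N

840.21


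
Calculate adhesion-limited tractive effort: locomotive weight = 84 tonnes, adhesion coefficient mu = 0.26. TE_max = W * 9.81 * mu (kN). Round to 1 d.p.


TE_max = W * g * mu
TE_max = 84 * 9.81 * 0.26
TE_max = 824.04 * 0.26
TE_max = 214.3 kN

214.3


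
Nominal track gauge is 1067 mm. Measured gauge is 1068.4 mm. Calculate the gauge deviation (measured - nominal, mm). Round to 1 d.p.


Deviation = measured - nominal
Deviation = 1068.4 - 1067
Deviation = 1.4 mm

1.4


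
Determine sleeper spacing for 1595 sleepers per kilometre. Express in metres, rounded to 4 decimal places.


Spacing = 1000 m / number of sleepers
Spacing = 1000 / 1595
Spacing = 0.6270 m

0.6270


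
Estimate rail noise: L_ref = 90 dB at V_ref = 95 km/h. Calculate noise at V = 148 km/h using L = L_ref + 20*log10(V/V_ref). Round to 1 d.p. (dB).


V/V_ref = 148 / 95 = 1.557895
log10(1.557895) = 0.192538
20 * 0.192538 = 3.8508
L = 90 + 3.8508 = 93.9 dB

93.9


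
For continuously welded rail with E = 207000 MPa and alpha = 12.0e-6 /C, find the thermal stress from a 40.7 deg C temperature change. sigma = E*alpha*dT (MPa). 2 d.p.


sigma = E * alpha * dT
sigma = 207000 * 12.0e-6 * 40.7
sigma = 2.484 * 40.7
sigma = 101.10 MPa

101.10


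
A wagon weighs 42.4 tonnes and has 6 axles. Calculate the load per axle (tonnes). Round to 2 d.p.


Load per axle = total weight / number of axles
Load = 42.4 / 6
Load = 7.07 tonnes

7.07


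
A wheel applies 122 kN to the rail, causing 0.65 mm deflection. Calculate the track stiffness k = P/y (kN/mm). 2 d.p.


Track stiffness k = P / y
k = 122 / 0.65
k = 187.69 kN/mm

187.69


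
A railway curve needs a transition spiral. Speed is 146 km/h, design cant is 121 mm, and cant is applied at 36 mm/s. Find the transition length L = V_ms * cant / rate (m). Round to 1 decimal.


Convert speed: V = 146 / 3.6 = 40.5556 m/s
L = 40.5556 * 121 / 36
L = 4907.2222 / 36
L = 136.3 m

136.3


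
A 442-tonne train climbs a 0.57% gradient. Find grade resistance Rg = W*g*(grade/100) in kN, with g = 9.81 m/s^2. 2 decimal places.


Rg = W * 9.81 * grade / 100
Rg = 442 * 9.81 * 0.57 / 100
Rg = 4336.02 * 0.0057
Rg = 24.72 kN

24.72


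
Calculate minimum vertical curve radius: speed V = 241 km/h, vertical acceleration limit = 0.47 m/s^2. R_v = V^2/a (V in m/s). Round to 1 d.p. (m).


Convert speed: V = 241 / 3.6 = 66.9444 m/s
V^2 = 4481.5586 m^2/s^2
R_v = 4481.5586 / 0.47
R_v = 9535.2 m

9535.2


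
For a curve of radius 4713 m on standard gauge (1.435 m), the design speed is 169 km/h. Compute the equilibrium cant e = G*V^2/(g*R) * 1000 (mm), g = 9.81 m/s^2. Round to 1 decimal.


Convert speed: V = 169 / 3.6 = 46.9444 m/s
Apply formula: e = 1.435 * 46.9444^2 / (9.81 * 4713)
e = 1.435 * 2203.7809 / 46234.53
e = 0.0684 m = 68.4 mm

68.4


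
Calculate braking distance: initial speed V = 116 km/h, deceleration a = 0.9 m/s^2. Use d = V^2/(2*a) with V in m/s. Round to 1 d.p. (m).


Convert speed: V = 116 / 3.6 = 32.2222 m/s
V^2 = 1038.2716
d = 1038.2716 / (2 * 0.9)
d = 1038.2716 / 1.8
d = 576.8 m

576.8


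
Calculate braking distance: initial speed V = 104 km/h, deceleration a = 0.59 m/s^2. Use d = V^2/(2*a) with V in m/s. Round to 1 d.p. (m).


Convert speed: V = 104 / 3.6 = 28.8889 m/s
V^2 = 834.5679
d = 834.5679 / (2 * 0.59)
d = 834.5679 / 1.18
d = 707.3 m

707.3


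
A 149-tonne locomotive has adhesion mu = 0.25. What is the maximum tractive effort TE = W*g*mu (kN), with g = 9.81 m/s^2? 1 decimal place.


TE_max = W * g * mu
TE_max = 149 * 9.81 * 0.25
TE_max = 1461.69 * 0.25
TE_max = 365.4 kN

365.4


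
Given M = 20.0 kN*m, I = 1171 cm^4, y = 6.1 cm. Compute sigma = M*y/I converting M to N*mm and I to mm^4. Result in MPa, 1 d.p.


Convert units:
M = 20.0 kN*m = 20000000 N*mm
y = 6.1 cm = 61 mm
I = 1171 cm^4 = 11710000 mm^4
sigma = 20000000 * 61 / 11710000
sigma = 104.2 MPa

104.2


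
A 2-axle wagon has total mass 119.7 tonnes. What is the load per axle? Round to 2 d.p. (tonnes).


Load per axle = total weight / number of axles
Load = 119.7 / 2
Load = 59.85 tonnes

59.85


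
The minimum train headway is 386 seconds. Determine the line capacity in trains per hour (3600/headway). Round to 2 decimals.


Capacity = 3600 / headway
Capacity = 3600 / 386
Capacity = 9.33 trains/hour

9.33


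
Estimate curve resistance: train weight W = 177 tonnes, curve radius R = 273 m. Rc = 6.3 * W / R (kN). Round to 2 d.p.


Rc = 6.3 * W / R
Rc = 6.3 * 177 / 273
Rc = 1115.1 / 273
Rc = 4.08 kN

4.08


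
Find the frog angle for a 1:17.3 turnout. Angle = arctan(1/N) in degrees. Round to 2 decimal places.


1/N = 1/17.3 = 0.057803
angle = arctan(0.057803) = 0.057739 rad
angle = 0.057739 * 180/pi = 3.31 degrees

3.31


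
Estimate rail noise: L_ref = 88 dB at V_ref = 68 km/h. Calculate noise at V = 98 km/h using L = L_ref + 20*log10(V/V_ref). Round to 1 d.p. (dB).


V/V_ref = 98 / 68 = 1.441176
log10(1.441176) = 0.158717
20 * 0.158717 = 3.1743
L = 88 + 3.1743 = 91.2 dB

91.2


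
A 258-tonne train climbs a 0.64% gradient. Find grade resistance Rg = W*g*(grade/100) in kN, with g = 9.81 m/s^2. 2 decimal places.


Rg = W * 9.81 * grade / 100
Rg = 258 * 9.81 * 0.64 / 100
Rg = 2530.98 * 0.0064
Rg = 16.20 kN

16.20


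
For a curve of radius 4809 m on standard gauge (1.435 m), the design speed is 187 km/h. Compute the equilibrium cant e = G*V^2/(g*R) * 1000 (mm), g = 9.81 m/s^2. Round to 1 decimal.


Convert speed: V = 187 / 3.6 = 51.9444 m/s
Apply formula: e = 1.435 * 51.9444^2 / (9.81 * 4809)
e = 1.435 * 2698.2253 / 47176.29
e = 0.082074 m = 82.1 mm

82.1


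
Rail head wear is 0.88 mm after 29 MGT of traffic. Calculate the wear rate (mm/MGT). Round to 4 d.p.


Wear rate = total wear / cumulative tonnage
Rate = 0.88 / 29
Rate = 0.0303 mm/MGT

0.0303


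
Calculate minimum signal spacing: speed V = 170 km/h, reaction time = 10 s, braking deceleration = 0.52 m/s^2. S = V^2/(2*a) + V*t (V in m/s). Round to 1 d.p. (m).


V = 170 / 3.6 = 47.2222 m/s
Braking distance = 47.2222^2 / (2*0.52) = 2144.1714 m
Sighting distance = 47.2222 * 10 = 472.2222 m
S = 2144.1714 + 472.2222 = 2616.4 m

2616.4


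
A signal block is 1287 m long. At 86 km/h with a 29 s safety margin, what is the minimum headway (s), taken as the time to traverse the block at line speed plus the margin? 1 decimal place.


V = 86 / 3.6 = 23.8889 m/s
Block traversal time = 1287 / 23.8889 = 53.8744 s
Headway = 53.8744 + 29
Headway = 82.9 s

82.9


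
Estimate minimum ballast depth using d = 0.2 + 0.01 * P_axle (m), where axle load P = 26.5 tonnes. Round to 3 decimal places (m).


d = 0.2 + 0.01 * 26.5
d = 0.2 + 0.265
d = 0.465 m

0.465


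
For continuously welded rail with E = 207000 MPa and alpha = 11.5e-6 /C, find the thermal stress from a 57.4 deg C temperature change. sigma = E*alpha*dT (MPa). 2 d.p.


sigma = E * alpha * dT
sigma = 207000 * 11.5e-6 * 57.4
sigma = 2.3805 * 57.4
sigma = 136.64 MPa

136.64


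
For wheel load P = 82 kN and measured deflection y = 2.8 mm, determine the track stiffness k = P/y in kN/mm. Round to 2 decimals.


Track stiffness k = P / y
k = 82 / 2.8
k = 29.29 kN/mm

29.29


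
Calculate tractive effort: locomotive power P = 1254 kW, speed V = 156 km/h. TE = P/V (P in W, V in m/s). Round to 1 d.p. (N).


Convert: P = 1254 kW = 1254000 W
V = 156 / 3.6 = 43.3333 m/s
TE = 1254000 / 43.3333
TE = 28938.5 N

28938.5


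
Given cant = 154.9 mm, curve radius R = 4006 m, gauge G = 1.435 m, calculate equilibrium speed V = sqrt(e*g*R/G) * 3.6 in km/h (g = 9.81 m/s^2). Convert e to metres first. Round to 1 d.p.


Convert cant: e = 154.9 mm = 0.1549 m
V_ms = sqrt(0.1549 * 9.81 * 4006 / 1.435)
V_ms = sqrt(4242.086003) = 65.1313 m/s
V = 65.1313 * 3.6 = 234.5 km/h

234.5


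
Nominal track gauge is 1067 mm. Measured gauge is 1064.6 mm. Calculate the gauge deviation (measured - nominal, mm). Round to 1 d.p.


Deviation = measured - nominal
Deviation = 1064.6 - 1067
Deviation = -2.4 mm

-2.4


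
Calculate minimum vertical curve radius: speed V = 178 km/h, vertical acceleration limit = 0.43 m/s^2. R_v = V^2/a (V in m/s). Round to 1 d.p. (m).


Convert speed: V = 178 / 3.6 = 49.4444 m/s
V^2 = 2444.7531 m^2/s^2
R_v = 2444.7531 / 0.43
R_v = 5685.5 m

5685.5


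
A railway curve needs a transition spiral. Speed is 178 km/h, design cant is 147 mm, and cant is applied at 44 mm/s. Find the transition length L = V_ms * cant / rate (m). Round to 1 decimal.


Convert speed: V = 178 / 3.6 = 49.4444 m/s
L = 49.4444 * 147 / 44
L = 7268.3333 / 44
L = 165.2 m

165.2


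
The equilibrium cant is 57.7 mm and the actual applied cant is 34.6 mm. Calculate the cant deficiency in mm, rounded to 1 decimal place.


Cant deficiency = equilibrium cant - actual cant
CD = 57.7 - 34.6
CD = 23.1 mm

23.1


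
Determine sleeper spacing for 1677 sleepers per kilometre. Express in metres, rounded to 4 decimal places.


Spacing = 1000 m / number of sleepers
Spacing = 1000 / 1677
Spacing = 0.5963 m

0.5963


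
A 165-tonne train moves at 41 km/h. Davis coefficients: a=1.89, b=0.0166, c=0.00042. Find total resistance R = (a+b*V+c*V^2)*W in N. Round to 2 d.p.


b*V = 0.0166 * 41 = 0.6806
c*V^2 = 0.00042 * 1681 = 0.70602
R_per_t = 1.89 + 0.6806 + 0.70602 = 3.27662 N/t
R_total = 3.27662 * 165 = 540.64 N

540.64


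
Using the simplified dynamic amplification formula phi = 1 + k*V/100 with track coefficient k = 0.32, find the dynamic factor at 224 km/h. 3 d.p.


phi = 1 + k * V / 100
phi = 1 + 0.32 * 224 / 100
phi = 1 + 0.7168
phi = 1.717

1.717


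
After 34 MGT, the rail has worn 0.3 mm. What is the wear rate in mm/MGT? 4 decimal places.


Wear rate = total wear / cumulative tonnage
Rate = 0.3 / 34
Rate = 0.0088 mm/MGT

0.0088


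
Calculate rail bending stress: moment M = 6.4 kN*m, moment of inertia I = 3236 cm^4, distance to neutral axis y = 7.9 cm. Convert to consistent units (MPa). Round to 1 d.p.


Convert units:
M = 6.4 kN*m = 6400000 N*mm
y = 7.9 cm = 79 mm
I = 3236 cm^4 = 32360000 mm^4
sigma = 6400000 * 79 / 32360000
sigma = 15.6 MPa

15.6


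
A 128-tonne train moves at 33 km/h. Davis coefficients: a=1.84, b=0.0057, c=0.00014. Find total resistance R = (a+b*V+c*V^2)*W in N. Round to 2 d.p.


b*V = 0.0057 * 33 = 0.1881
c*V^2 = 0.00014 * 1089 = 0.15246
R_per_t = 1.84 + 0.1881 + 0.15246 = 2.18056 N/t
R_total = 2.18056 * 128 = 279.11 N

279.11


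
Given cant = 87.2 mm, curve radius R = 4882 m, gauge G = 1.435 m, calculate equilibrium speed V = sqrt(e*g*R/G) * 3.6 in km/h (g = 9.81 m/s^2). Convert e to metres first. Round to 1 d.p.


Convert cant: e = 87.2 mm = 0.0872 m
V_ms = sqrt(0.0872 * 9.81 * 4882 / 1.435)
V_ms = sqrt(2910.25716) = 53.9468 m/s
V = 53.9468 * 3.6 = 194.2 km/h

194.2


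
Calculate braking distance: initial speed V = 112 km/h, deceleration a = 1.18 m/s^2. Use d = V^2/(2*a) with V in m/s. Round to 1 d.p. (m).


Convert speed: V = 112 / 3.6 = 31.1111 m/s
V^2 = 967.9012
d = 967.9012 / (2 * 1.18)
d = 967.9012 / 2.36
d = 410.1 m

410.1


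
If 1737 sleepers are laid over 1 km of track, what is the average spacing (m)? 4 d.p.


Spacing = 1000 m / number of sleepers
Spacing = 1000 / 1737
Spacing = 0.5757 m

0.5757


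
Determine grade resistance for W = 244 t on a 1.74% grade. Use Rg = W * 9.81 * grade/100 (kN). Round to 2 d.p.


Rg = W * 9.81 * grade / 100
Rg = 244 * 9.81 * 1.74 / 100
Rg = 2393.64 * 0.0174
Rg = 41.65 kN

41.65


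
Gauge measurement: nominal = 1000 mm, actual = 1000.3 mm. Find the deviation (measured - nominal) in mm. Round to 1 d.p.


Deviation = measured - nominal
Deviation = 1000.3 - 1000
Deviation = 0.3 mm

0.3


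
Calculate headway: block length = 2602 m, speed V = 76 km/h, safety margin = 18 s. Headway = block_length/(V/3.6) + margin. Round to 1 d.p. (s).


V = 76 / 3.6 = 21.1111 m/s
Block traversal time = 2602 / 21.1111 = 123.2526 s
Headway = 123.2526 + 18
Headway = 141.3 s

141.3


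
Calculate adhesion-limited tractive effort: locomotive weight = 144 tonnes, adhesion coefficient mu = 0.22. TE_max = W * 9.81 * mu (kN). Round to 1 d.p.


TE_max = W * g * mu
TE_max = 144 * 9.81 * 0.22
TE_max = 1412.64 * 0.22
TE_max = 310.8 kN

310.8


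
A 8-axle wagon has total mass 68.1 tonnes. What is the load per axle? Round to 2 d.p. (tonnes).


Load per axle = total weight / number of axles
Load = 68.1 / 8
Load = 8.51 tonnes

8.51


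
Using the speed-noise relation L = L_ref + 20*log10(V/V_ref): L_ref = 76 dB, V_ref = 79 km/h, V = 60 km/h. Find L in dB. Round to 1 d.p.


V/V_ref = 60 / 79 = 0.759494
log10(0.759494) = -0.119476
20 * -0.119476 = -2.3895
L = 76 + -2.3895 = 73.6 dB

73.6


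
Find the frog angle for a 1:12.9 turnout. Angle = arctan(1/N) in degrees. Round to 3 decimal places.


1/N = 1/12.9 = 0.077519
angle = arctan(0.077519) = 0.077365 rad
angle = 0.077365 * 180/pi = 4.433 degrees

4.433


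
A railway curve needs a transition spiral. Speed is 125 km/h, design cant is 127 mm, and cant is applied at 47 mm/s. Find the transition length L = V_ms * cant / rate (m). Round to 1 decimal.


Convert speed: V = 125 / 3.6 = 34.7222 m/s
L = 34.7222 * 127 / 47
L = 4409.7222 / 47
L = 93.8 m

93.8


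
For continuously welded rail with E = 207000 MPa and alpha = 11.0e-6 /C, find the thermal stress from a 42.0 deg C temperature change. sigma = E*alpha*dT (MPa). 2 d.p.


sigma = E * alpha * dT
sigma = 207000 * 11.0e-6 * 42.0
sigma = 2.277 * 42.0
sigma = 95.63 MPa

95.63


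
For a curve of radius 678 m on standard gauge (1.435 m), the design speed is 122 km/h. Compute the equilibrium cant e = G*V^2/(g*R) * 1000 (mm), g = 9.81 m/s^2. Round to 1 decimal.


Convert speed: V = 122 / 3.6 = 33.8889 m/s
Apply formula: e = 1.435 * 33.8889^2 / (9.81 * 678)
e = 1.435 * 1148.4568 / 6651.18
e = 0.247781 m = 247.8 mm

247.8


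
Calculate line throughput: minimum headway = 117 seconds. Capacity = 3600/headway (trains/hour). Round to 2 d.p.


Capacity = 3600 / headway
Capacity = 3600 / 117
Capacity = 30.77 trains/hour

30.77


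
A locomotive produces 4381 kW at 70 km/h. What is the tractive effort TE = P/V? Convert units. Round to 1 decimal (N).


Convert: P = 4381 kW = 4381000 W
V = 70 / 3.6 = 19.4444 m/s
TE = 4381000 / 19.4444
TE = 225308.6 N

225308.6


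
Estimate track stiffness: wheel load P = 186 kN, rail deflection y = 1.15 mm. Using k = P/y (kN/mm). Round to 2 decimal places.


Track stiffness k = P / y
k = 186 / 1.15
k = 161.74 kN/mm

161.74


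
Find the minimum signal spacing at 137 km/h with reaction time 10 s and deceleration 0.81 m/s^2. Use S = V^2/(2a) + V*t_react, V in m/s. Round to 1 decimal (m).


V = 137 / 3.6 = 38.0556 m/s
Braking distance = 38.0556^2 / (2*0.81) = 893.9662 m
Sighting distance = 38.0556 * 10 = 380.5556 m
S = 893.9662 + 380.5556 = 1274.5 m

1274.5


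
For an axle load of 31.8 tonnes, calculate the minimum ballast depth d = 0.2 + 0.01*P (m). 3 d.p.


d = 0.2 + 0.01 * 31.8
d = 0.2 + 0.318
d = 0.518 m

0.518


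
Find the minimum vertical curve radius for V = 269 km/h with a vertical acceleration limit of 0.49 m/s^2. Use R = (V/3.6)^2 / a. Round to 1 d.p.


Convert speed: V = 269 / 3.6 = 74.7222 m/s
V^2 = 5583.4105 m^2/s^2
R_v = 5583.4105 / 0.49
R_v = 11394.7 m

11394.7


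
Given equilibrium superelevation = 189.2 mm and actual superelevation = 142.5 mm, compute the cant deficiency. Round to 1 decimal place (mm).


Cant deficiency = equilibrium cant - actual cant
CD = 189.2 - 142.5
CD = 46.7 mm

46.7


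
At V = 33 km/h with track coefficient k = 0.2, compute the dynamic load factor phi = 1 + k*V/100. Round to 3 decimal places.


phi = 1 + k * V / 100
phi = 1 + 0.2 * 33 / 100
phi = 1 + 0.066
phi = 1.066

1.066


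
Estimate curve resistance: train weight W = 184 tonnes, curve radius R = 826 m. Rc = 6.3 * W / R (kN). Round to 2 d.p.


Rc = 6.3 * W / R
Rc = 6.3 * 184 / 826
Rc = 1159.2 / 826
Rc = 1.40 kN

1.40


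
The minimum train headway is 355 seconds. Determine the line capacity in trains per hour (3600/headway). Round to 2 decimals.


Capacity = 3600 / headway
Capacity = 3600 / 355
Capacity = 10.14 trains/hour

10.14


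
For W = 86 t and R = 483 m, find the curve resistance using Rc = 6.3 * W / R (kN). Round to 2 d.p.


Rc = 6.3 * W / R
Rc = 6.3 * 86 / 483
Rc = 541.8 / 483
Rc = 1.12 kN

1.12


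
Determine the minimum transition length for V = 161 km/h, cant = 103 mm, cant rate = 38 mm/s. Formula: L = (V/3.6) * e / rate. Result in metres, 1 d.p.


Convert speed: V = 161 / 3.6 = 44.7222 m/s
L = 44.7222 * 103 / 38
L = 4606.3889 / 38
L = 121.2 m

121.2


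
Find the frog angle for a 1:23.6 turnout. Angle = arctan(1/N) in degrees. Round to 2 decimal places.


1/N = 1/23.6 = 0.042373
angle = arctan(0.042373) = 0.042348 rad
angle = 0.042348 * 180/pi = 2.43 degrees

2.43


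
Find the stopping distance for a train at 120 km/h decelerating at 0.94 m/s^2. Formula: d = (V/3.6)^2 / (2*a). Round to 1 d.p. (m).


Convert speed: V = 120 / 3.6 = 33.3333 m/s
V^2 = 1111.1111
d = 1111.1111 / (2 * 0.94)
d = 1111.1111 / 1.88
d = 591.0 m

591.0


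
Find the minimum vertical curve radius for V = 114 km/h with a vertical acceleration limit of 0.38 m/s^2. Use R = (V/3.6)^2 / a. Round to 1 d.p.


Convert speed: V = 114 / 3.6 = 31.6667 m/s
V^2 = 1002.7778 m^2/s^2
R_v = 1002.7778 / 0.38
R_v = 2638.9 m

2638.9


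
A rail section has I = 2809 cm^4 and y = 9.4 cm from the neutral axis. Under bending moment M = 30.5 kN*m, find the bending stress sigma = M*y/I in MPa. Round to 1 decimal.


Convert units:
M = 30.5 kN*m = 30500000 N*mm
y = 9.4 cm = 94 mm
I = 2809 cm^4 = 28090000 mm^4
sigma = 30500000 * 94 / 28090000
sigma = 102.1 MPa

102.1


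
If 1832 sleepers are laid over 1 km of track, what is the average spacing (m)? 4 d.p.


Spacing = 1000 m / number of sleepers
Spacing = 1000 / 1832
Spacing = 0.5459 m

0.5459


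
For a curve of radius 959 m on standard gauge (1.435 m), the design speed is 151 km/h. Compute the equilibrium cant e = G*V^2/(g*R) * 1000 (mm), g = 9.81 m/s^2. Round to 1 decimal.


Convert speed: V = 151 / 3.6 = 41.9444 m/s
Apply formula: e = 1.435 * 41.9444^2 / (9.81 * 959)
e = 1.435 * 1759.3364 / 9407.79
e = 0.268357 m = 268.4 mm

268.4


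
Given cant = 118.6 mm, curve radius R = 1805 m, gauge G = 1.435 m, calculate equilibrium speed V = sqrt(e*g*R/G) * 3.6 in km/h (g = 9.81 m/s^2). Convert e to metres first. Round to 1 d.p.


Convert cant: e = 118.6 mm = 0.1186 m
V_ms = sqrt(0.1186 * 9.81 * 1805 / 1.435)
V_ms = sqrt(1463.453749) = 38.2551 m/s
V = 38.2551 * 3.6 = 137.7 km/h

137.7


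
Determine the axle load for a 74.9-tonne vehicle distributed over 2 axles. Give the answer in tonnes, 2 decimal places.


Load per axle = total weight / number of axles
Load = 74.9 / 2
Load = 37.45 tonnes

37.45


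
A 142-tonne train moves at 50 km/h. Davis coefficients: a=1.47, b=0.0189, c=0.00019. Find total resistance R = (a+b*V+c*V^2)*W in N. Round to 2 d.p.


b*V = 0.0189 * 50 = 0.945
c*V^2 = 0.00019 * 2500 = 0.475
R_per_t = 1.47 + 0.945 + 0.475 = 2.89 N/t
R_total = 2.89 * 142 = 410.38 N

410.38


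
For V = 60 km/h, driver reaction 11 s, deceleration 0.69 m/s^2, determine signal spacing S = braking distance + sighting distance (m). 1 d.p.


V = 60 / 3.6 = 16.6667 m/s
Braking distance = 16.6667^2 / (2*0.69) = 201.2882 m
Sighting distance = 16.6667 * 11 = 183.3333 m
S = 201.2882 + 183.3333 = 384.6 m

384.6


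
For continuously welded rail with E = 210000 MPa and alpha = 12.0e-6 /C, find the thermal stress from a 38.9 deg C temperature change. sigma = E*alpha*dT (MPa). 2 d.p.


sigma = E * alpha * dT
sigma = 210000 * 12.0e-6 * 38.9
sigma = 2.52 * 38.9
sigma = 98.03 MPa

98.03


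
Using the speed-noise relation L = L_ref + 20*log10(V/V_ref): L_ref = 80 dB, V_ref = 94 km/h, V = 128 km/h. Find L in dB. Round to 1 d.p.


V/V_ref = 128 / 94 = 1.361702
log10(1.361702) = 0.134082
20 * 0.134082 = 2.6816
L = 80 + 2.6816 = 82.7 dB

82.7


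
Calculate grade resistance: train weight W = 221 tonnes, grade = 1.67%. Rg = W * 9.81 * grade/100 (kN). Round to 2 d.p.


Rg = W * 9.81 * grade / 100
Rg = 221 * 9.81 * 1.67 / 100
Rg = 2168.01 * 0.0167
Rg = 36.21 kN

36.21


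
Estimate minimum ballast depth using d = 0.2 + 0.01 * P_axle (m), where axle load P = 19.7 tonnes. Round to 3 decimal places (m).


d = 0.2 + 0.01 * 19.7
d = 0.2 + 0.197
d = 0.397 m

0.397


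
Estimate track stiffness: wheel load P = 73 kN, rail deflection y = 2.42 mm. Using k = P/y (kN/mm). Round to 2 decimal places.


Track stiffness k = P / y
k = 73 / 2.42
k = 30.17 kN/mm

30.17


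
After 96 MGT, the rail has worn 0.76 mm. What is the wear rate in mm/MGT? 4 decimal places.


Wear rate = total wear / cumulative tonnage
Rate = 0.76 / 96
Rate = 0.0079 mm/MGT

0.0079


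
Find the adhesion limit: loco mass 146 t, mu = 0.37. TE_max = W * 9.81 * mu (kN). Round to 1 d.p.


TE_max = W * g * mu
TE_max = 146 * 9.81 * 0.37
TE_max = 1432.26 * 0.37
TE_max = 529.9 kN

529.9


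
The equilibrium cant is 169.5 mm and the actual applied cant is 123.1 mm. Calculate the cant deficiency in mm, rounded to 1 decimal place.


Cant deficiency = equilibrium cant - actual cant
CD = 169.5 - 123.1
CD = 46.4 mm

46.4


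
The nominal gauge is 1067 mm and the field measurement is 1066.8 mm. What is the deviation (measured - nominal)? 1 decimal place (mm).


Deviation = measured - nominal
Deviation = 1066.8 - 1067
Deviation = -0.2 mm

-0.2


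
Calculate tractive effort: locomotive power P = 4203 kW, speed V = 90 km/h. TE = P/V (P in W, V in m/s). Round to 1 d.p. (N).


Convert: P = 4203 kW = 4203000 W
V = 90 / 3.6 = 25.0 m/s
TE = 4203000 / 25.0
TE = 168120.0 N

168120.0


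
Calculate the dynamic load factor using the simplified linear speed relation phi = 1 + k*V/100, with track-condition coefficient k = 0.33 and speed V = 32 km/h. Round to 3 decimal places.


phi = 1 + k * V / 100
phi = 1 + 0.33 * 32 / 100
phi = 1 + 0.1056
phi = 1.106

1.106


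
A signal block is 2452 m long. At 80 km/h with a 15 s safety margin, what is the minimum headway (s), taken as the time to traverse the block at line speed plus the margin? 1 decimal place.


V = 80 / 3.6 = 22.2222 m/s
Block traversal time = 2452 / 22.2222 = 110.34 s
Headway = 110.34 + 15
Headway = 125.3 s

125.3


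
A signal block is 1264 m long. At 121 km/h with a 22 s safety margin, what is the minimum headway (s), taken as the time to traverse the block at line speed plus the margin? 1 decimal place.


V = 121 / 3.6 = 33.6111 m/s
Block traversal time = 1264 / 33.6111 = 37.6066 s
Headway = 37.6066 + 22
Headway = 59.6 s

59.6


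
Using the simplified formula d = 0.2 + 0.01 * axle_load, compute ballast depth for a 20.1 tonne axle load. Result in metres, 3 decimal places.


d = 0.2 + 0.01 * 20.1
d = 0.2 + 0.201
d = 0.401 m

0.401


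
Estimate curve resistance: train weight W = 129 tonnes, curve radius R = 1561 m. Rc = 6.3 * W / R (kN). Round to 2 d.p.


Rc = 6.3 * W / R
Rc = 6.3 * 129 / 1561
Rc = 812.7 / 1561
Rc = 0.52 kN

0.52


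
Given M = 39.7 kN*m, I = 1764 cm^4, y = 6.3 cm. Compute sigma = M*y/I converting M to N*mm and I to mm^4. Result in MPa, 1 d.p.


Convert units:
M = 39.7 kN*m = 39700000 N*mm
y = 6.3 cm = 63 mm
I = 1764 cm^4 = 17640000 mm^4
sigma = 39700000 * 63 / 17640000
sigma = 141.8 MPa

141.8


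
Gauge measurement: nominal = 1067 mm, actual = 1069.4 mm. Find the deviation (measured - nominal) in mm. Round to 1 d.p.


Deviation = measured - nominal
Deviation = 1069.4 - 1067
Deviation = 2.4 mm

2.4


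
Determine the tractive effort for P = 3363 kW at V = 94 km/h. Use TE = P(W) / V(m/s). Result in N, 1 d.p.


Convert: P = 3363 kW = 3363000 W
V = 94 / 3.6 = 26.1111 m/s
TE = 3363000 / 26.1111
TE = 128795.7 N

128795.7


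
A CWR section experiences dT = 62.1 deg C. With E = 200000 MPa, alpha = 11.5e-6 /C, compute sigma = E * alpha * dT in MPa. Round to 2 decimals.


sigma = E * alpha * dT
sigma = 200000 * 11.5e-6 * 62.1
sigma = 2.3 * 62.1
sigma = 142.83 MPa

142.83


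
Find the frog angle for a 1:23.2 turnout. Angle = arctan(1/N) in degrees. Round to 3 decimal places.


1/N = 1/23.2 = 0.043103
angle = arctan(0.043103) = 0.043077 rad
angle = 0.043077 * 180/pi = 2.468 degrees

2.468


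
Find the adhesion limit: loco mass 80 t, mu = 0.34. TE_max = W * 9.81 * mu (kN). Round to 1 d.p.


TE_max = W * g * mu
TE_max = 80 * 9.81 * 0.34
TE_max = 784.8 * 0.34
TE_max = 266.8 kN

266.8


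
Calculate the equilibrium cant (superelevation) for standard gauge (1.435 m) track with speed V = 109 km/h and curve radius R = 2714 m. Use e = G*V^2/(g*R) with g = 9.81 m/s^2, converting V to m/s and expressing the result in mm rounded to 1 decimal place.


Convert speed: V = 109 / 3.6 = 30.2778 m/s
Apply formula: e = 1.435 * 30.2778^2 / (9.81 * 2714)
e = 1.435 * 916.7438 / 26624.34
e = 0.049411 m = 49.4 mm

49.4


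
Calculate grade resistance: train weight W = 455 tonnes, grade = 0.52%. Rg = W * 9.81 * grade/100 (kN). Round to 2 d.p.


Rg = W * 9.81 * grade / 100
Rg = 455 * 9.81 * 0.52 / 100
Rg = 4463.55 * 0.0052
Rg = 23.21 kN

23.21
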